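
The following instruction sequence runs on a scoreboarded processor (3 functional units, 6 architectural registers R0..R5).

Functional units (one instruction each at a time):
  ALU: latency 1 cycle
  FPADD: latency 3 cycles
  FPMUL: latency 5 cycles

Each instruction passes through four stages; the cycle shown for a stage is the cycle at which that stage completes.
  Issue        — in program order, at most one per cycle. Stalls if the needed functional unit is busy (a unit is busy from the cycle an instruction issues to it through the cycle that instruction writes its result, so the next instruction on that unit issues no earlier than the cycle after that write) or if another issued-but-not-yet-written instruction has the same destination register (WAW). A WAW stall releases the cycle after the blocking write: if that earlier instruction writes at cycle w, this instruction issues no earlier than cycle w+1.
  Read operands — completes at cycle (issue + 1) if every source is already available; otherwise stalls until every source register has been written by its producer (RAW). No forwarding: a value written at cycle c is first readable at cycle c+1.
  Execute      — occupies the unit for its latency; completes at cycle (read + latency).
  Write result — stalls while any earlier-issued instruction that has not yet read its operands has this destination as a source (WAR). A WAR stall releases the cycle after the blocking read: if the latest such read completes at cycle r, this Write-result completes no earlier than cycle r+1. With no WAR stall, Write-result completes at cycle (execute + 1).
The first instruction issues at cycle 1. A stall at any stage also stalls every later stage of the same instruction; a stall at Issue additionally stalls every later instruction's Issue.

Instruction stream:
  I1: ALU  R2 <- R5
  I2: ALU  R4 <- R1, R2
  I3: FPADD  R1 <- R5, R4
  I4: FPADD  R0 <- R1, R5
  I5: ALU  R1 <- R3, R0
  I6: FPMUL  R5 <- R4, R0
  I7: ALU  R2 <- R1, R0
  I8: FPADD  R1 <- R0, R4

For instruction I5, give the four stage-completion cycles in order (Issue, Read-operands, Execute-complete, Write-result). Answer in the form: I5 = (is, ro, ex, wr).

I1  is:1  ro:2  ex:3  wr:4
I2  is:5  ro:6  ex:7  wr:8  — struct: ALU busy until I1 writes@4
I3  is:6  ro:9  ex:12  wr:13  — RAW R4: wait I2 write@8
I4  is:14  ro:15  ex:18  wr:19  — struct: FPADD busy until I3 writes@13
I5  is:15  ro:20  ex:21  wr:22  — RAW R0: wait I4 write@19
I6  is:16  ro:20  ex:25  wr:26  — RAW R0: wait I4 write@19
I7  is:23  ro:24  ex:25  wr:26  — struct: ALU busy until I5 writes@22
I8  is:24  ro:25  ex:28  wr:29

I5 = (15, 20, 21, 22)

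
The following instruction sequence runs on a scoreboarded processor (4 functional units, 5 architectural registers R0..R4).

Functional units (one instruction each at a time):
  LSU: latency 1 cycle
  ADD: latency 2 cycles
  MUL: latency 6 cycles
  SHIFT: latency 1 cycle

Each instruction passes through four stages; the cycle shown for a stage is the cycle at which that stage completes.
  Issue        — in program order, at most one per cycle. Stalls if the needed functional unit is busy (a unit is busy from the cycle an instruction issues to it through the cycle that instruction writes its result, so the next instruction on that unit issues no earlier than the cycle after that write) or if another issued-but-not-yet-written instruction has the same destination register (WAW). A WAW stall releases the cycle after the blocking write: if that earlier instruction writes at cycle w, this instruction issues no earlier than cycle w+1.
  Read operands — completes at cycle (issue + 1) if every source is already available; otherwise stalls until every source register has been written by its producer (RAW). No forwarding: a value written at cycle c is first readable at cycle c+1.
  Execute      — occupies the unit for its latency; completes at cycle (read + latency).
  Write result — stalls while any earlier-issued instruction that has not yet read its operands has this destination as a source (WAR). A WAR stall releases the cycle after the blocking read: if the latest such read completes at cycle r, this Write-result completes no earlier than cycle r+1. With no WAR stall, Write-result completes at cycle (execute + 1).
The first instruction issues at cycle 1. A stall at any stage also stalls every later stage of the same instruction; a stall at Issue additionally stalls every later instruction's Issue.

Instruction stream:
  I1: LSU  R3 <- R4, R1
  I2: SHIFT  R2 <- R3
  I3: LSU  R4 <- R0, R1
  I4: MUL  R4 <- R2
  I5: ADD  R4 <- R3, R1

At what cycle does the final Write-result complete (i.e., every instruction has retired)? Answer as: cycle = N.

cycle = 22

I1  is:1  ro:2  ex:3  wr:4
I2  is:2  ro:5  ex:6  wr:7  — RAW R3: wait I1 write@4
I3  is:5  ro:6  ex:7  wr:8  — struct: LSU busy until I1 writes@4
I4  is:9  ro:10  ex:16  wr:17  — WAW R4: wait I3 write@8
I5  is:18  ro:19  ex:21  wr:22  — WAW R4: wait I4 write@17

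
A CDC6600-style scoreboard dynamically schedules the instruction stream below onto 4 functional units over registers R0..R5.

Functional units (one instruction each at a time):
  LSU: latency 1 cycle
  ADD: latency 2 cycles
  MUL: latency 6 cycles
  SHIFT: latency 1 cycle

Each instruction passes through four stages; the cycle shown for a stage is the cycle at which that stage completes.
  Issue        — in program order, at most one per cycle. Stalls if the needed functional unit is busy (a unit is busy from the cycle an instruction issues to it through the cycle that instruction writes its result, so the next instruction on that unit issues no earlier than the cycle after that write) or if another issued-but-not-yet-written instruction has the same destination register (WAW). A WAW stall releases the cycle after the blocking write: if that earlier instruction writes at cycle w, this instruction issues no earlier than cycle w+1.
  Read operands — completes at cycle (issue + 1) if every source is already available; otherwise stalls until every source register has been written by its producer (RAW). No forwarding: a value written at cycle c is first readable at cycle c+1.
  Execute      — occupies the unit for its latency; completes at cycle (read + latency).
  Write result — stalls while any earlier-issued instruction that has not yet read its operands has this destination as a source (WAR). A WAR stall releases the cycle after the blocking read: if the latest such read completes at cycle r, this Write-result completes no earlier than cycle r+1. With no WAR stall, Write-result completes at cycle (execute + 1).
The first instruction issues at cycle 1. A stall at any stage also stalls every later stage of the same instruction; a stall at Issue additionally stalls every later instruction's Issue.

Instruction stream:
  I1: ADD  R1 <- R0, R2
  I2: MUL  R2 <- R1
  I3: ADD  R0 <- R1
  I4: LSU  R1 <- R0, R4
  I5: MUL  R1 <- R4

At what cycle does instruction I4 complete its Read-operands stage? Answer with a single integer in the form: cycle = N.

cycle 1: I1→ADD
cycle 2: I1 RO | I2→MUL
cycle 4: I1 EX
cycle 5: I1 WR R1
cycle 6: I2 RO | I3→ADD
cycle 7: I3 RO | I4→LSU
cycle 9: I3 EX
cycle 10: I3 WR R0
cycle 11: I4 RO
cycle 12: I2 EX | I4 EX
cycle 13: I2 WR R2 | I4 WR R1
cycle 14: I5→MUL
cycle 15: I5 RO
cycle 21: I5 EX
cycle 22: I5 WR R1

cycle = 11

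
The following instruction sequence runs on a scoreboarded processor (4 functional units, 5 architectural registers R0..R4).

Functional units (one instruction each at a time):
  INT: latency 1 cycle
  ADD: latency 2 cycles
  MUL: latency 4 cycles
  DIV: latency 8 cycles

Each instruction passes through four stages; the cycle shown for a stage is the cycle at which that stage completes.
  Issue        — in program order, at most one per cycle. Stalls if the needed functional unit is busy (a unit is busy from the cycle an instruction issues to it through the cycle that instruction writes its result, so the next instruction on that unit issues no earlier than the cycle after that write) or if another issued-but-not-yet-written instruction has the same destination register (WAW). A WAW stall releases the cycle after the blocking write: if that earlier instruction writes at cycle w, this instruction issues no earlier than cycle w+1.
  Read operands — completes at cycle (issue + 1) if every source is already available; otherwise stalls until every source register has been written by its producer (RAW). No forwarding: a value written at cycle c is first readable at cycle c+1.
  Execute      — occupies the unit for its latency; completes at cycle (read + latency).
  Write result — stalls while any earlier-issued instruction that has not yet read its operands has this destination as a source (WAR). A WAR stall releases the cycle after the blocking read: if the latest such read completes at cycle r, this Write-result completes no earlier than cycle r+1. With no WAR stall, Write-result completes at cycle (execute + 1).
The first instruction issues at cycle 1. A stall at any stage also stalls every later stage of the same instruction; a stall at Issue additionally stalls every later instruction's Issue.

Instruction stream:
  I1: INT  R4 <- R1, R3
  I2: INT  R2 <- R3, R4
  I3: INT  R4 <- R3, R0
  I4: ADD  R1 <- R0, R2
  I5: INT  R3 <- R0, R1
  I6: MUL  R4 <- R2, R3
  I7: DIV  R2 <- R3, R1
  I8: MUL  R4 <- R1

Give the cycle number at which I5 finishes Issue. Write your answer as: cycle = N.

[1] I1 dispatched to INT
[2] I1 operands ready
[3] I1 complete
[4] R4←I1
[5] I2 dispatched to INT
[6] I2 operands ready
[7] I2 complete
[8] R2←I2
[9] I3 dispatched to INT
[10] I3 operands ready · I4 dispatched to ADD
[11] I3 complete · I4 operands ready
[12] R4←I3
[13] I4 complete · I5 dispatched to INT
[14] R1←I4 · I6 dispatched to MUL
[15] I5 operands ready · I7 dispatched to DIV
[16] I5 complete
[17] R3←I5
[18] I6 operands ready · I7 operands ready
[22] I6 complete
[23] R4←I6
[24] I8 dispatched to MUL
[25] I8 operands ready
[26] I7 complete
[27] R2←I7
[29] I8 complete
[30] R4←I8

cycle = 13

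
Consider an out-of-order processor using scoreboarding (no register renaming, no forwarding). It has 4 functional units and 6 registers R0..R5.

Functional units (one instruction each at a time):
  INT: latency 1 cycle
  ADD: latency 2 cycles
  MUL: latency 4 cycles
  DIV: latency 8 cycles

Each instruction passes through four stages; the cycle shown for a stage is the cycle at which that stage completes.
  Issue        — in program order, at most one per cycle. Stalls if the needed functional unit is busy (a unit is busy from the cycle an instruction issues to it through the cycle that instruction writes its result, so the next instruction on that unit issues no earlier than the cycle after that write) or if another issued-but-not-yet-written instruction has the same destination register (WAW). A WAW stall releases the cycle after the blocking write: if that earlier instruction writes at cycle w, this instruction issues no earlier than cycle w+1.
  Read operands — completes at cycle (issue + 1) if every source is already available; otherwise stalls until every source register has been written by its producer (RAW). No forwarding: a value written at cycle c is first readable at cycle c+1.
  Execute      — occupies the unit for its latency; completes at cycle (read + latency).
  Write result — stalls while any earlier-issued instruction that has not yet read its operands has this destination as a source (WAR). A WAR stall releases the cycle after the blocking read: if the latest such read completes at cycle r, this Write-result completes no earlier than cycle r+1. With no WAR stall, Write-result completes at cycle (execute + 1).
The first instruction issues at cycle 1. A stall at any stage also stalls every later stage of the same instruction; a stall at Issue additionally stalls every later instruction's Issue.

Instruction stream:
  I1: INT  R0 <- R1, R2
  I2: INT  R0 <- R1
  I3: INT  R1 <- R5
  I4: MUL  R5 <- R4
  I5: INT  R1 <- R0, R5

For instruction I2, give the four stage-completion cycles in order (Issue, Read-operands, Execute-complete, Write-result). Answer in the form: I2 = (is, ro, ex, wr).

1) issue 1, read 2, done 3, write 4
2) issue 5, read 6, done 7, write 8  <struct: INT busy until I1 writes@4>
3) issue 9, read 10, done 11, write 12  <struct: INT busy until I2 writes@8>
4) issue 10, read 11, done 15, write 16
5) issue 13, read 17, done 18, write 19  <struct: INT busy until I3 writes@12 / RAW R5: wait I4 write@16>

I2 = (5, 6, 7, 8)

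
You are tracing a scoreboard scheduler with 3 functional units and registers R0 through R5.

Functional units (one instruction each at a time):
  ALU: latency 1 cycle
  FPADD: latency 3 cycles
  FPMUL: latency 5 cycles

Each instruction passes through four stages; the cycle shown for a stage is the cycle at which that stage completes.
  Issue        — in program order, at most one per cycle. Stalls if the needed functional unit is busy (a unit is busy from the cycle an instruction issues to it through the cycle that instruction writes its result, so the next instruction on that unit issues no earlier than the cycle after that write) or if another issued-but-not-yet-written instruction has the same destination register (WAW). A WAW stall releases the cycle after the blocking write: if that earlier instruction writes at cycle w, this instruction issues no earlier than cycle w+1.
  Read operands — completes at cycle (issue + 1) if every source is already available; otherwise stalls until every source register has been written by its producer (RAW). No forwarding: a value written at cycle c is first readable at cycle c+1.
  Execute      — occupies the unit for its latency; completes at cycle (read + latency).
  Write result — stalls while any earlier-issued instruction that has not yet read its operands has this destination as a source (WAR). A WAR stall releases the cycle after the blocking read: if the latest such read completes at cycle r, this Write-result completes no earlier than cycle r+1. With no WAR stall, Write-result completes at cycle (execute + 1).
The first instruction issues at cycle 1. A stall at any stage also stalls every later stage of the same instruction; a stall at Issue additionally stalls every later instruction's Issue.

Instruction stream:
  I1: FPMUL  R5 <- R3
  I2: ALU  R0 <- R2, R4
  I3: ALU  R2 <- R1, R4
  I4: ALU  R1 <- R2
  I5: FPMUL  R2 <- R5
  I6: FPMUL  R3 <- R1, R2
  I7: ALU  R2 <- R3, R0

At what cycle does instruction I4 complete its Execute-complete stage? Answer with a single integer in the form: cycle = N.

cycle 1: I1 issues→FPMUL
cycle 2: I1 reads; I2 issues→ALU
cycle 3: I2 reads
cycle 4: I2 exec-done
cycle 5: I2 writes R0
cycle 6: I3 issues→ALU
cycle 7: I1 exec-done; I3 reads
cycle 8: I1 writes R5; I3 exec-done
cycle 9: I3 writes R2
cycle 10: I4 issues→ALU
cycle 11: I4 reads; I5 issues→FPMUL
cycle 12: I4 exec-done; I5 reads
cycle 13: I4 writes R1
cycle 17: I5 exec-done
cycle 18: I5 writes R2
cycle 19: I6 issues→FPMUL
cycle 20: I6 reads; I7 issues→ALU
cycle 25: I6 exec-done
cycle 26: I6 writes R3
cycle 27: I7 reads
cycle 28: I7 exec-done
cycle 29: I7 writes R2

cycle = 12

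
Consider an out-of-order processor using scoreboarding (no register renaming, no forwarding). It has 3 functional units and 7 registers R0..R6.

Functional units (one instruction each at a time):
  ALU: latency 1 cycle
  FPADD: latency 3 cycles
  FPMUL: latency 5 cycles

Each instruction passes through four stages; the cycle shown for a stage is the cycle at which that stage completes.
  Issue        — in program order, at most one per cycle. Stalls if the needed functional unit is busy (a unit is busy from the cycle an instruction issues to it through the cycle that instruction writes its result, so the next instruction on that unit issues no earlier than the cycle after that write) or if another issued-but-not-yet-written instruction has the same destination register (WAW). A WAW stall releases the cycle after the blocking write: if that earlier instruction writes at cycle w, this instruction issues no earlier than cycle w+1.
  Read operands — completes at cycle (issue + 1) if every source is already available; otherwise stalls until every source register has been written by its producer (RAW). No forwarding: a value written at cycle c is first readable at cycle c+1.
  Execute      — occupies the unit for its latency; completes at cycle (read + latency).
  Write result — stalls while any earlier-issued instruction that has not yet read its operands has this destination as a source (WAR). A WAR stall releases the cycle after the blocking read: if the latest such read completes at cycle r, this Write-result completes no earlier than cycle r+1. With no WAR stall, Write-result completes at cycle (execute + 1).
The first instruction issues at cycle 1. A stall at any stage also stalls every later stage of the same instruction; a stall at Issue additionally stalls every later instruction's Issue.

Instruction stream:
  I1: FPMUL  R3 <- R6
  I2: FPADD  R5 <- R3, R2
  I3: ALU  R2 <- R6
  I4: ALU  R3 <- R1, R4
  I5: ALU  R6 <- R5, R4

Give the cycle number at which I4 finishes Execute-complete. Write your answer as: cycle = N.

cycle 1: I1→FPMUL
cycle 2: I1 RO | I2→FPADD
cycle 3: I3→ALU
cycle 4: I3 RO
cycle 5: I3 EX
cycle 7: I1 EX
cycle 8: I1 WR R3
cycle 9: I2 RO
cycle 10: I3 WR R2
cycle 11: I4→ALU
cycle 12: I2 EX | I4 RO
cycle 13: I2 WR R5 | I4 EX
cycle 14: I4 WR R3
cycle 15: I5→ALU
cycle 16: I5 RO
cycle 17: I5 EX
cycle 18: I5 WR R6

cycle = 13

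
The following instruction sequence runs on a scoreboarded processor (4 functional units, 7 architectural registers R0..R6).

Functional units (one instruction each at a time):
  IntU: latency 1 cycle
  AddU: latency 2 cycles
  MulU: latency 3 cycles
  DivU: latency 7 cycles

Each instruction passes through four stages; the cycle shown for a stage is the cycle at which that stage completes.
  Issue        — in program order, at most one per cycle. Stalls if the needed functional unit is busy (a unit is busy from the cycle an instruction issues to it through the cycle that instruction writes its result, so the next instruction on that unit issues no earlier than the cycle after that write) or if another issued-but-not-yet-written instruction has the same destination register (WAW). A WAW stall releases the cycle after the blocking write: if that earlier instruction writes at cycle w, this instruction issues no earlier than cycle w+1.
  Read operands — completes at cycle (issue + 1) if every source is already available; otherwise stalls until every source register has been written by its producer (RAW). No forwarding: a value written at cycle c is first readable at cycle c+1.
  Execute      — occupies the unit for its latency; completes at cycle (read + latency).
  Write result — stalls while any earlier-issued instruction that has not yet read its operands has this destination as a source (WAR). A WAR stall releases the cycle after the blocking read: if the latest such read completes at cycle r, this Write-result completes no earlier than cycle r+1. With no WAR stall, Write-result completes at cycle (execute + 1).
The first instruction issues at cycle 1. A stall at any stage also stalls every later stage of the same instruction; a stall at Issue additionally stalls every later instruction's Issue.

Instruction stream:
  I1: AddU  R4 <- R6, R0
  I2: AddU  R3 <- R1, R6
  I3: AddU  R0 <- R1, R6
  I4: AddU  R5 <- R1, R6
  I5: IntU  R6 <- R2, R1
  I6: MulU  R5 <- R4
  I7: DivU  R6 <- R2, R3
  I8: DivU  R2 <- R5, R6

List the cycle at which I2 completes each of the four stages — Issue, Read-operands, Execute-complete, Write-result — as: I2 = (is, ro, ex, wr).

c1: I1 issues→AddU
c2: I1 reads
c4: I1 exec-done
c5: I1 writes R4
c6: I2 issues→AddU
c7: I2 reads
c9: I2 exec-done
c10: I2 writes R3
c11: I3 issues→AddU
c12: I3 reads
c14: I3 exec-done
c15: I3 writes R0
c16: I4 issues→AddU
c17: I4 reads · I5 issues→IntU
c18: I5 reads
c19: I4 exec-done · I5 exec-done
c20: I4 writes R5 · I5 writes R6
c21: I6 issues→MulU
c22: I6 reads · I7 issues→DivU
c23: I7 reads
c25: I6 exec-done
c26: I6 writes R5
c30: I7 exec-done
c31: I7 writes R6
c32: I8 issues→DivU
c33: I8 reads
c40: I8 exec-done
c41: I8 writes R2

I2 = (6, 7, 9, 10)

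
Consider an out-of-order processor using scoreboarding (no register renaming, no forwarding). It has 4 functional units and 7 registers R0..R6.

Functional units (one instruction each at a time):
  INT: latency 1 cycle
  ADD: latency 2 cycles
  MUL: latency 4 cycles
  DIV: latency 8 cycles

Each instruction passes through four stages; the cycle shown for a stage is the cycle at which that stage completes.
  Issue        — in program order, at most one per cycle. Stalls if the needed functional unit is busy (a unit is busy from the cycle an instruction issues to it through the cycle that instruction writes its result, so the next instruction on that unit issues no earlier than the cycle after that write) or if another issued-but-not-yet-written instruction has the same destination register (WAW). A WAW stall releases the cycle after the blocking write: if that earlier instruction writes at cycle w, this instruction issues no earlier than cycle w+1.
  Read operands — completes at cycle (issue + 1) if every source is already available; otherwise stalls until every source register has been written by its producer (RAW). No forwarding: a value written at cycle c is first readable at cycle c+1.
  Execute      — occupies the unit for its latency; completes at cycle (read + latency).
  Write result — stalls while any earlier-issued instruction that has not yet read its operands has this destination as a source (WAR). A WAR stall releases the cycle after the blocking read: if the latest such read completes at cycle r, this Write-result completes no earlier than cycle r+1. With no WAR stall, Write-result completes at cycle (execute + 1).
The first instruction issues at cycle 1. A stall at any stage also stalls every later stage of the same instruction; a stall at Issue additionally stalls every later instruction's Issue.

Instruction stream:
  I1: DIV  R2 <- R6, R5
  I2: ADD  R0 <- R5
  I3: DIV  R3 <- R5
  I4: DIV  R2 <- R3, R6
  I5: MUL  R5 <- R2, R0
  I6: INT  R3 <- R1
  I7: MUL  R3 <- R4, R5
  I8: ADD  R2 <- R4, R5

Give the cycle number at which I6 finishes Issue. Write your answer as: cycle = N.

cycle = 25

1) issue 1, read 2, done 10, write 11
2) issue 2, read 3, done 5, write 6
3) issue 12, read 13, done 21, write 22  <struct: DIV busy until I1 writes@11>
4) issue 23, read 24, done 32, write 33  <struct: DIV busy until I3 writes@22>
5) issue 24, read 34, done 38, write 39  <RAW R2: wait I4 write@33>
6) issue 25, read 26, done 27, write 28
7) issue 40, read 41, done 45, write 46  <struct: MUL busy until I5 writes@39>
8) issue 41, read 42, done 44, write 45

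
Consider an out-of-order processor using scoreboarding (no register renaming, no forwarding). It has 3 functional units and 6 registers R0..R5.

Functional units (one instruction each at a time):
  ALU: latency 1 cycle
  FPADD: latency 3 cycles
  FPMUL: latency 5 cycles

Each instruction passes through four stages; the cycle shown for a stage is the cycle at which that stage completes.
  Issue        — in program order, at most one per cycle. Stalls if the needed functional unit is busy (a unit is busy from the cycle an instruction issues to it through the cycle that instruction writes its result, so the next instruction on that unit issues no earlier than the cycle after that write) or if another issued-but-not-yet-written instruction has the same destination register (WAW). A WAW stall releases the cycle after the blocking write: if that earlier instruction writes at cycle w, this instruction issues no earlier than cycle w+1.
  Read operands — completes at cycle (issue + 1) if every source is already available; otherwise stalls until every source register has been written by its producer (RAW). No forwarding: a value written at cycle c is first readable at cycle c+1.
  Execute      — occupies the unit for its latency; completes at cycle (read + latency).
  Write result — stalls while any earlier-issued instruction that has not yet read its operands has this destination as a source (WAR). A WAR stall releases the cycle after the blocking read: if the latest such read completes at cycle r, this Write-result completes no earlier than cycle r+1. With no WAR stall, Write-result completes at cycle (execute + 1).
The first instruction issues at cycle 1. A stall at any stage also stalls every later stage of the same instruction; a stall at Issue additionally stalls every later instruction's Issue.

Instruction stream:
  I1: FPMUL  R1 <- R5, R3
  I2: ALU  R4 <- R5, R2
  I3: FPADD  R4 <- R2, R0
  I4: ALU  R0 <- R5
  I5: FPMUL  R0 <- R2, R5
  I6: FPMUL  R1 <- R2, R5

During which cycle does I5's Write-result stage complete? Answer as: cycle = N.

t=1  issue I1 (FPMUL)
t=2  I1 read-ops; issue I2 (ALU)
t=3  I2 read-ops
t=4  I2 finished on ALU
t=5  I2→R4
t=6  issue I3 (FPADD)
t=7  I1 finished on FPMUL; I3 read-ops; issue I4 (ALU)
t=8  I1→R1; I4 read-ops
t=9  I4 finished on ALU
t=10  I3 finished on FPADD; I4→R0
t=11  I3→R4; issue I5 (FPMUL)
t=12  I5 read-ops
t=17  I5 finished on FPMUL
t=18  I5→R0
t=19  issue I6 (FPMUL)
t=20  I6 read-ops
t=25  I6 finished on FPMUL
t=26  I6→R1

cycle = 18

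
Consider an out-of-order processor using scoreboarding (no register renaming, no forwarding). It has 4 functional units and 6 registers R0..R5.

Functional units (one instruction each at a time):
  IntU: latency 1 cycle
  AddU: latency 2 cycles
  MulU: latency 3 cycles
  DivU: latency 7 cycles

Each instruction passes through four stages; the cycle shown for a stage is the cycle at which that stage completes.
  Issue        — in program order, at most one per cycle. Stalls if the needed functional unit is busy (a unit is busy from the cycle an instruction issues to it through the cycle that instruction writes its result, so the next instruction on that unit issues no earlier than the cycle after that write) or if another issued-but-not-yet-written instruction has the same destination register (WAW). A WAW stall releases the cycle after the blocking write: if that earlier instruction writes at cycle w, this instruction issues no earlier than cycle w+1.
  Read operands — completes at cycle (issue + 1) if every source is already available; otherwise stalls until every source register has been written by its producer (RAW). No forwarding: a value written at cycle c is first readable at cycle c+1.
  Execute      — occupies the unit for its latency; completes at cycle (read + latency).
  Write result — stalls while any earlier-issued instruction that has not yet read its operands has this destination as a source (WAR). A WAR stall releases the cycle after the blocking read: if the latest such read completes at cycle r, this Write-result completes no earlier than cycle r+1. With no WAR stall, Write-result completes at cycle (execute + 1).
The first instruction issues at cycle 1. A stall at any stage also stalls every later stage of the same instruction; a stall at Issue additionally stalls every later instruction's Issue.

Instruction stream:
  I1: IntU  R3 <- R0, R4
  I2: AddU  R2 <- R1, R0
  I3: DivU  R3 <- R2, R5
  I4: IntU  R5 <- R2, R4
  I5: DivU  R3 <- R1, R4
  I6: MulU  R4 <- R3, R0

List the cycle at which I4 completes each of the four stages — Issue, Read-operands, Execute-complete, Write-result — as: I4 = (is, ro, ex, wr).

I4 = (6, 7, 8, 9)

c1: issue I1 (IntU)
c2: I1 read-ops | issue I2 (AddU)
c3: I1 finished on IntU | I2 read-ops
c4: I1→R3
c5: I2 finished on AddU | issue I3 (DivU)
c6: I2→R2 | issue I4 (IntU)
c7: I3 read-ops | I4 read-ops
c8: I4 finished on IntU
c9: I4→R5
c14: I3 finished on DivU
c15: I3→R3
c16: issue I5 (DivU)
c17: I5 read-ops | issue I6 (MulU)
c24: I5 finished on DivU
c25: I5→R3
c26: I6 read-ops
c29: I6 finished on MulU
c30: I6→R4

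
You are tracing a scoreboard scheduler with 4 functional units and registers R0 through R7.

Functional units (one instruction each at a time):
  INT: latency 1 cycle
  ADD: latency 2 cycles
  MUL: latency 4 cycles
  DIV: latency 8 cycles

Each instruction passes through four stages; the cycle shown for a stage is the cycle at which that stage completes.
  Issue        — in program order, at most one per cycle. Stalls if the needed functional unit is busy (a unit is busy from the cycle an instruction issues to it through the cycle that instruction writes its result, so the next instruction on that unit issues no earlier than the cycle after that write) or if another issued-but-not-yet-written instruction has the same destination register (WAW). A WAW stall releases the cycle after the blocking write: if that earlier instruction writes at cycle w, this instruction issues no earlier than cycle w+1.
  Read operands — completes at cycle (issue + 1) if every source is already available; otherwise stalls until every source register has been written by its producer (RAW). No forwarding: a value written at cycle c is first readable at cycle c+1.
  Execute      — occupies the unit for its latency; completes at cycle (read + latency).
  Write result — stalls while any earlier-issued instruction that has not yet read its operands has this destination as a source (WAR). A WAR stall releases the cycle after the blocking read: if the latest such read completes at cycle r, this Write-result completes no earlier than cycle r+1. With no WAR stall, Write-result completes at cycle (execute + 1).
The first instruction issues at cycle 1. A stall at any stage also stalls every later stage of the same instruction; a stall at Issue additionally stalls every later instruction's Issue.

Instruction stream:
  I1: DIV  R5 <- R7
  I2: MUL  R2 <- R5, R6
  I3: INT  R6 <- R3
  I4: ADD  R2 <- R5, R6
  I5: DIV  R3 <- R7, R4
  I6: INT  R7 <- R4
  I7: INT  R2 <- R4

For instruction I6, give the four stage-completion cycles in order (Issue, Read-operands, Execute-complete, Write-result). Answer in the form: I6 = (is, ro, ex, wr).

I6 = (20, 21, 22, 23)

[1] issue I1 (DIV)
[2] I1 read-ops, issue I2 (MUL)
[3] issue I3 (INT)
[4] I3 read-ops
[5] I3 finished on INT
[10] I1 finished on DIV
[11] I1→R5
[12] I2 read-ops
[13] I3→R6
[16] I2 finished on MUL
[17] I2→R2
[18] issue I4 (ADD)
[19] I4 read-ops, issue I5 (DIV)
[20] I5 read-ops, issue I6 (INT)
[21] I4 finished on ADD, I6 read-ops
[22] I4→R2, I6 finished on INT
[23] I6→R7
[24] issue I7 (INT)
[25] I7 read-ops
[26] I7 finished on INT
[27] I7→R2
[28] I5 finished on DIV
[29] I5→R3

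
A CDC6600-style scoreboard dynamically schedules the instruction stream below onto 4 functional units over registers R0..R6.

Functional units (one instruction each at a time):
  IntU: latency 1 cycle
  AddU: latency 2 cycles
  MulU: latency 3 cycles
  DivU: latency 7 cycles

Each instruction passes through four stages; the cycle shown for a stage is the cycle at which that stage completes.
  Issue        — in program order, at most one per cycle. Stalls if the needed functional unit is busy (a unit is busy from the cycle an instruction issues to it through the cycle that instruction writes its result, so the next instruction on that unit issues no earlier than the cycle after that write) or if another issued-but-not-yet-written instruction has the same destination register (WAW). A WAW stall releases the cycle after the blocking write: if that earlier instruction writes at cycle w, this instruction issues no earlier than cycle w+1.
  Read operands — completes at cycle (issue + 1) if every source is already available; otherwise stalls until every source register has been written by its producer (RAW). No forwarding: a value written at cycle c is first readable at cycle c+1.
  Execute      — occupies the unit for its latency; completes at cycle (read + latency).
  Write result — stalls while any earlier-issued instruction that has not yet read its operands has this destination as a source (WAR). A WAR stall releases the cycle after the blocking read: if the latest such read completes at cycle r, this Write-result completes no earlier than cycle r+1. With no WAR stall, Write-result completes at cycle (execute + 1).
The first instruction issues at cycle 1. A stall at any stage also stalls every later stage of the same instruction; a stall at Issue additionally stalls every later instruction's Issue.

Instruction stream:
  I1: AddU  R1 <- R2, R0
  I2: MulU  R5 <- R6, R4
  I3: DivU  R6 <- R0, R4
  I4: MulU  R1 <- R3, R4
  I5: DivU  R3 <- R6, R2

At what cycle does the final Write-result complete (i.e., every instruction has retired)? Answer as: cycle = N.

c1: issue I1 (AddU)
c2: I1 read-ops | issue I2 (MulU)
c3: I2 read-ops | issue I3 (DivU)
c4: I1 finished on AddU | I3 read-ops
c5: I1→R1
c6: I2 finished on MulU
c7: I2→R5
c8: issue I4 (MulU)
c9: I4 read-ops
c11: I3 finished on DivU
c12: I3→R6 | I4 finished on MulU
c13: I4→R1 | issue I5 (DivU)
c14: I5 read-ops
c21: I5 finished on DivU
c22: I5→R3

cycle = 22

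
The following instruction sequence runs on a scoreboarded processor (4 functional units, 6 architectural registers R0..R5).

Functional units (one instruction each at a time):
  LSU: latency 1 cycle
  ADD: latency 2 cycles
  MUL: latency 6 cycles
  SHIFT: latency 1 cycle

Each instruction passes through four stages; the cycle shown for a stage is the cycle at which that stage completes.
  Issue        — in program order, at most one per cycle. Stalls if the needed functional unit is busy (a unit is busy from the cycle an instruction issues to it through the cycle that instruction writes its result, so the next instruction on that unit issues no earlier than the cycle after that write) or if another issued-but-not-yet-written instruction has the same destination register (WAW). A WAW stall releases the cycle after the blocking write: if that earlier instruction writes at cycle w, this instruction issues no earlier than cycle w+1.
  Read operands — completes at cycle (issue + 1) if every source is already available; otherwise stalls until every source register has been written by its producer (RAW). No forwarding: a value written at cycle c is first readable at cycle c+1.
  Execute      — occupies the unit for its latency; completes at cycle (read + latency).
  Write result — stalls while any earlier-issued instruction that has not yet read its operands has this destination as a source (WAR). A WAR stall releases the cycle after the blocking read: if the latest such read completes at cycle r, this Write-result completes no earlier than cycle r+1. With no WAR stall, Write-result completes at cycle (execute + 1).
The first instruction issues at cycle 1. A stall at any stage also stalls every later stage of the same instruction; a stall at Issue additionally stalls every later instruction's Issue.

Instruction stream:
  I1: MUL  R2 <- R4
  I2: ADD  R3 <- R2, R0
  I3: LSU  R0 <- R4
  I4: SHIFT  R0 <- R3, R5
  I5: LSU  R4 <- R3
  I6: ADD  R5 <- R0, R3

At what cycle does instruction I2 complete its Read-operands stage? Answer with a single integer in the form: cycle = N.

cycle = 10

[1] issue I1 (MUL)
[2] I1 read-ops · issue I2 (ADD)
[3] issue I3 (LSU)
[4] I3 read-ops
[5] I3 finished on LSU
[8] I1 finished on MUL
[9] I1→R2
[10] I2 read-ops
[11] I3→R0
[12] I2 finished on ADD · issue I4 (SHIFT)
[13] I2→R3 · issue I5 (LSU)
[14] I4 read-ops · I5 read-ops · issue I6 (ADD)
[15] I4 finished on SHIFT · I5 finished on LSU
[16] I4→R0 · I5→R4
[17] I6 read-ops
[19] I6 finished on ADD
[20] I6→R5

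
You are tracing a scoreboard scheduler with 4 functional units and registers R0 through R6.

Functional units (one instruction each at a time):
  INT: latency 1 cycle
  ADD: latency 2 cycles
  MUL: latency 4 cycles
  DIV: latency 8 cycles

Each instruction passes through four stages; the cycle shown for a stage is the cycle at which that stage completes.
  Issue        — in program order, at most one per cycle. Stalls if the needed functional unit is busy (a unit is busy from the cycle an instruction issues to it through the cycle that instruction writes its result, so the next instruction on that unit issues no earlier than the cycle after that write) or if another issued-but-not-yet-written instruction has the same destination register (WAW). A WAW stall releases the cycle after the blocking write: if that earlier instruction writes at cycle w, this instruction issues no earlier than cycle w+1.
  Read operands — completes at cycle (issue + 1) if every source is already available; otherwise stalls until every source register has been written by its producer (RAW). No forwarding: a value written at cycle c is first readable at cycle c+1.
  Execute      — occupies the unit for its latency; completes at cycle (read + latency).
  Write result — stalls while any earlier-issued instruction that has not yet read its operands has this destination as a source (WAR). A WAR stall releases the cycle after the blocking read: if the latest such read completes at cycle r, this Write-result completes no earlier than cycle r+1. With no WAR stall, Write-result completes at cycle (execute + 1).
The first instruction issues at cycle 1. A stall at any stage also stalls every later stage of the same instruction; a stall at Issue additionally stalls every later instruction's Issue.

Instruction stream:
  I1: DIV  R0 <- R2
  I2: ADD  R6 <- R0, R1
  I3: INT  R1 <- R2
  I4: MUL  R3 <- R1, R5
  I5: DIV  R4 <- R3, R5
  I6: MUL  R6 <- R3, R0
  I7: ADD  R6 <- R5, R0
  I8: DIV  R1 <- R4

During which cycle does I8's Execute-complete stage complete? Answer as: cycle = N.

cycle = 39

cycle 1: I1 issues→DIV
cycle 2: I1 reads, I2 issues→ADD
cycle 3: I3 issues→INT
cycle 4: I3 reads, I4 issues→MUL
cycle 5: I3 exec-done
cycle 10: I1 exec-done
cycle 11: I1 writes R0
cycle 12: I2 reads, I5 issues→DIV
cycle 13: I3 writes R1
cycle 14: I2 exec-done, I4 reads
cycle 15: I2 writes R6
cycle 18: I4 exec-done
cycle 19: I4 writes R3
cycle 20: I5 reads, I6 issues→MUL
cycle 21: I6 reads
cycle 25: I6 exec-done
cycle 26: I6 writes R6
cycle 27: I7 issues→ADD
cycle 28: I5 exec-done, I7 reads
cycle 29: I5 writes R4
cycle 30: I7 exec-done, I8 issues→DIV
cycle 31: I7 writes R6, I8 reads
cycle 39: I8 exec-done
cycle 40: I8 writes R1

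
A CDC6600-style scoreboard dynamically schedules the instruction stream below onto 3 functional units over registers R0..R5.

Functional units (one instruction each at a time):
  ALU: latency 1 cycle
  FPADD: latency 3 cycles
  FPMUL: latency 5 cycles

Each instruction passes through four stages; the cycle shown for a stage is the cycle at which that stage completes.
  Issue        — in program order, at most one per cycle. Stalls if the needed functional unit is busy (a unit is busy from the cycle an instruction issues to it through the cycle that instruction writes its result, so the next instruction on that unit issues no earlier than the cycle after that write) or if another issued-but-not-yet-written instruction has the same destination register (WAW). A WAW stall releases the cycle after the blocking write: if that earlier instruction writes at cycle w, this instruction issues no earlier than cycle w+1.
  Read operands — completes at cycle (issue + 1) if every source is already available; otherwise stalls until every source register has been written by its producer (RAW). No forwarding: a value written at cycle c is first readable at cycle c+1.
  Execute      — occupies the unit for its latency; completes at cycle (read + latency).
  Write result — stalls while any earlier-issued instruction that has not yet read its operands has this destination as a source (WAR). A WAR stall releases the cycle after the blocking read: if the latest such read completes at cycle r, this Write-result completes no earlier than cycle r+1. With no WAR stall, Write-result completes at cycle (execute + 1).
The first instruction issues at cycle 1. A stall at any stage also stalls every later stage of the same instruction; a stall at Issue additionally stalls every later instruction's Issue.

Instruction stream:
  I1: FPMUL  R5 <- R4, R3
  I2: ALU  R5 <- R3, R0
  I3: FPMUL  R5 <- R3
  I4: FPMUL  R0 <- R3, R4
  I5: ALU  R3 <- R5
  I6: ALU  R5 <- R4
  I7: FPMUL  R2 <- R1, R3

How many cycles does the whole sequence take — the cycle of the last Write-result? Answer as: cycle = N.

[I1] 1/2/7/8
[I2] 9/10/11/12  (WAW R5: wait I1 write@8)
[I3] 13/14/19/20  (WAW R5: wait I2 write@12)
[I4] 21/22/27/28  (struct: FPMUL busy until I3 writes@20)
[I5] 22/23/24/25
[I6] 26/27/28/29  (struct: ALU busy until I5 writes@25)
[I7] 29/30/35/36  (struct: FPMUL busy until I4 writes@28)

cycle = 36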